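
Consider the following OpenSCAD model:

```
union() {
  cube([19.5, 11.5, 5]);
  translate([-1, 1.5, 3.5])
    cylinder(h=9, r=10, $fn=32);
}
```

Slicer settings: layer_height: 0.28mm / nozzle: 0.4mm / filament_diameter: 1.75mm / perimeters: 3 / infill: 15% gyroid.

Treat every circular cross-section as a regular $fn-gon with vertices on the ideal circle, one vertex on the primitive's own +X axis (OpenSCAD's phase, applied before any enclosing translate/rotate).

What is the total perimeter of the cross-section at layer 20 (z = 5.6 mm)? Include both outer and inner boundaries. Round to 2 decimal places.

62.73 mm

At z = 5.6 mm: the cube is not intersected at this z (z outside [0, 5]); the r=10 cylinder at (-1, 1.5) gives a regular 32-gon of circumradius 10 (constant along its height) (perimeter = 2·32·10.000·sin(180°/32) = 62.73 mm); Merging all regions: only the r=10 cylinder at (-1, 1.5) is present, so the union is just that shape — boundary = 62.73 mm. Overall, the cross-section is a single solid region. Total boundary length (outer) = 62.73 mm.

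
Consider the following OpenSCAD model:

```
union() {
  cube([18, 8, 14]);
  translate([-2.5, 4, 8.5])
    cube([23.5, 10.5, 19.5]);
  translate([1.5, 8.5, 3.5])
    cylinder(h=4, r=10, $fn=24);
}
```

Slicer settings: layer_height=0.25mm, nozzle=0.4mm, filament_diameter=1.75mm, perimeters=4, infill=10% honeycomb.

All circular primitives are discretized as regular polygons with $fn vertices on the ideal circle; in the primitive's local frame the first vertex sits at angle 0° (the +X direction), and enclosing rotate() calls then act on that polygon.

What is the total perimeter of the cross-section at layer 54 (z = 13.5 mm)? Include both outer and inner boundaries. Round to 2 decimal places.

76.00 mm

At z = 13.5 mm: the 18×8 cube contributes its full rectangle (perimeter 52.00 mm); the cube at (-2.5, 4) (footprint 23.5×10.5) is included at this height (perimeter 68.00 mm); the cylinder at (1.5, 8.5) is absent (z outside [3.5, 7.5]); Combining (union): the regions partially overlap (shared area 72.00 mm²), so the edge portions inside another operand are dropped and the merged outline is re-measured after clipping — boundary = 76.00 mm. Overall, the cross-section is a single solid region. Total boundary length (outer) = 76.00 mm.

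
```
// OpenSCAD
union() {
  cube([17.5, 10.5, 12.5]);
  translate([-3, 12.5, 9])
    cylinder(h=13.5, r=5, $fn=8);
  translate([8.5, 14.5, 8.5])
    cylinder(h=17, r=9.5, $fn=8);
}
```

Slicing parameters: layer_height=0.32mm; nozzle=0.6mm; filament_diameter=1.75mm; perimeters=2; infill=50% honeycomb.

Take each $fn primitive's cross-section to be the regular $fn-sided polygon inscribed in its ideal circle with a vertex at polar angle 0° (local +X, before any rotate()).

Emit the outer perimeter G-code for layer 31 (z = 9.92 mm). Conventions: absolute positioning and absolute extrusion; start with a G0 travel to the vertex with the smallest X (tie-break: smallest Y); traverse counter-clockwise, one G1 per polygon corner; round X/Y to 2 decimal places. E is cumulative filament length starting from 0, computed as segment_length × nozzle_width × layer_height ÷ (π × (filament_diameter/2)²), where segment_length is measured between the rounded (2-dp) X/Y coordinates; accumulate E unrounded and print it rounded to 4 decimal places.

G0 X-8.00 Y12.50 Z9.92
G1 X-6.54 Y8.96 E0.3057
G1 X-3.00 Y7.50 E0.6113
G1 X0.00 Y8.74 E0.8705
G1 X0.00 Y0.00 E1.5681
G1 X17.50 Y0.00 E2.9650
G1 X17.50 Y10.50 E3.8032
G1 X16.34 Y10.50 E3.8958
G1 X18.00 Y14.50 E4.2415
G1 X15.22 Y21.22 E4.8220
G1 X8.50 Y24.00 E5.4025
G1 X1.78 Y21.22 E5.9830
G1 X-0.23 Y16.35 E6.4036
G1 X-3.00 Y17.50 E6.6430
G1 X-6.54 Y16.04 E6.9487
G1 X-8.00 Y12.50 E7.2543

At z = 9.92 mm: the cube (footprint 17.5×10.5) is included at this height; the cylinder at (-3, 12.5): section is a regular 8-gon, circumradius r=5; the r=9.5 cylinder at (8.5, 14.5) contributes a regular 8-gon of circumradius 9.5; Taking the union: the regions partially overlap (shared area 69.16 mm²), so overlapping operands fuse into one piece — 1 connected region. The outline is a single polygon with 15 vertices. Extrusion per mm of travel: 0.6 × 0.32 / (π × 0.875²) = 0.079824. Accumulating E over each segment gives final E = 7.2543.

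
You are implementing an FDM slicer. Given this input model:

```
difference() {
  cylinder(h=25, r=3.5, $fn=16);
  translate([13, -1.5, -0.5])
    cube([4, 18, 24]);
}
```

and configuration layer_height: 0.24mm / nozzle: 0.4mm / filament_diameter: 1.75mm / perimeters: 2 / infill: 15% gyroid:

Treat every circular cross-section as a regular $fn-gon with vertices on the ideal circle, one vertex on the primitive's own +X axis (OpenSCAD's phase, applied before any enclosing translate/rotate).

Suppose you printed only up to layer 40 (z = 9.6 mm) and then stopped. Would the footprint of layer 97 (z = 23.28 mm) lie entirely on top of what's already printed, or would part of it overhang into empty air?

Compare the two slices. At z = 9.6: the r=3.5 cylinder contributes a regular 16-gon of circumradius 3.5 (area = (16/2)·3.500²·sin(360°/16) = 37.50 mm²); the cube at (13, -1.5) (footprint 4×18) is included at this height (area 72.00 mm²); Subtracting the remaining from the first: starting from the r=3.5 cylinder (37.50 mm²), the 4×18 cube at (13, -1.5) misses the remaining region (no effect) — area = 37.50 mm². At z = 23.28: the r=3.5 cylinder contributes a regular 16-gon of circumradius 3.5 (area = (16/2)·3.500²·sin(360°/16) = 37.50 mm²); the 4×18 cube at (13, -1.5) contributes its full rectangle (area 72.00 mm²); After the difference (first − rest): starting from the r=3.5 cylinder (37.50 mm²), the 4×18 cube at (13, -1.5) misses the remaining region (no effect) — area = 37.50 mm². Checking containment: the cross-section at z = 23.28 is a subset of the cross-section at z = 9.6.

entirely on top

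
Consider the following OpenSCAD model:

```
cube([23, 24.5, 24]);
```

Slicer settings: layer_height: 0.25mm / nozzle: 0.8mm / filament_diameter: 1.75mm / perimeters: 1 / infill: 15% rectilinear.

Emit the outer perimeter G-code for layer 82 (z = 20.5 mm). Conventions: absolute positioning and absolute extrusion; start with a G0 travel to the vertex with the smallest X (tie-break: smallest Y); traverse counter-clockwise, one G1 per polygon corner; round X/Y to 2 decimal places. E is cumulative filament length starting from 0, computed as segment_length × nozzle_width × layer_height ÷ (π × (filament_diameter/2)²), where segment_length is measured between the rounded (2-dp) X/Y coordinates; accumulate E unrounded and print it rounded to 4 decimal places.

G0 X0.00 Y0.00 Z20.50
G1 X23.00 Y0.00 E1.9125
G1 X23.00 Y24.50 E3.9496
G1 X0.00 Y24.50 E5.8621
G1 X0.00 Y0.00 E7.8993

At z = 20.5 mm: the cube is present — its section is the full 23×24.5 rectangle. The outline is a single polygon with 4 vertices. Extrusion per mm of travel: 0.8 × 0.25 / (π × 0.875²) = 0.083150. Accumulating E over each segment gives final E = 7.8993.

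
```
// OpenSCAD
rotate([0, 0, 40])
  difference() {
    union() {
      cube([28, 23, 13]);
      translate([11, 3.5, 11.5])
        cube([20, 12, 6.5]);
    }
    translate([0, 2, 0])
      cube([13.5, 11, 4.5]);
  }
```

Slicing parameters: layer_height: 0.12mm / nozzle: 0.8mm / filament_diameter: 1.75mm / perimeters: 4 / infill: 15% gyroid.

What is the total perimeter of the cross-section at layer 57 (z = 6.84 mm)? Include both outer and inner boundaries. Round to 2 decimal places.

102.00 mm

At z = 6.84 mm: the cube is present — its section is the full 28×23 rectangle (perimeter 102.00 mm); the cube at (11, 3.5) is not intersected at this z (z outside [11.5, 18]); Combining (union): only the 28×23 cube is present, so the union is just that shape — boundary = 102.00 mm; the cube at (0, 2) is not intersected at this z (z outside [0, 4.5]); Taking the first minus the rest: none of the subtracted shapes is present at this height, so that combined region is unchanged — boundary = 102.00 mm; (whole slice rotated 40° about Z — lengths, areas and connectivity unchanged). Overall, the cross-section is a single solid region. Total boundary length (outer) = 102.00 mm.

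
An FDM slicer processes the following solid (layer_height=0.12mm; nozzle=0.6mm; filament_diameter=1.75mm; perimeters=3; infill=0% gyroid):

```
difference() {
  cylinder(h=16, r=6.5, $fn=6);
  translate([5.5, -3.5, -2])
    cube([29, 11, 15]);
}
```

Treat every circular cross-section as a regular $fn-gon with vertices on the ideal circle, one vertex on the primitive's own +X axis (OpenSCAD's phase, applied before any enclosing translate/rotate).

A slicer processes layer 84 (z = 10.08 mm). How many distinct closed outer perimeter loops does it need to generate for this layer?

At z = 10.08 mm: the r=6.5 cylinder gives a regular 6-gon of circumradius 6.5 (constant along its height); the cube at (5.5, -3.5) (footprint 29×11) is included at this height; Subtracting the remaining from the first: starting from the r=6.5 cylinder, the 29×11 cube at (5.5, -3.5) partially overlaps it — only the 1.73 mm² overlap (of its 319.00 mm²) is removed, clipping the outline — 1 connected region. The result has 1 disconnected region.

1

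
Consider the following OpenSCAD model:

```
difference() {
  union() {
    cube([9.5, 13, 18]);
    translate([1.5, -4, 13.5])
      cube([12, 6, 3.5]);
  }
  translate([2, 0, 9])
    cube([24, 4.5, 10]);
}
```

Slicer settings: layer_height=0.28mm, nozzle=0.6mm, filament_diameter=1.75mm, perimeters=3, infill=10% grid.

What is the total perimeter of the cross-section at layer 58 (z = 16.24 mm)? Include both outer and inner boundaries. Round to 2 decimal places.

At z = 16.24 mm: the cube is present — its section is the full 9.5×13 rectangle (perimeter 45.00 mm); the cube at (1.5, -4) is present — its section is the full 12×6 rectangle (perimeter 36.00 mm); Merging all regions: the regions partially overlap (shared area 16.00 mm²), so the edge portions inside another operand are dropped and the merged outline is re-measured after clipping — boundary = 61.00 mm; the cube at (2, 0) is present — its section is the full 24×4.5 rectangle (perimeter 57.00 mm); After the difference (first − rest): starting from that combined region, the 24×4.5 cube at (2, 0) partially overlaps it — only the 41.75 mm² overlap (of its 108.00 mm²) is removed, clipping the outline — boundary = 76.00 mm. Overall, the cross-section is a single solid region. Total boundary length (outer) = 76.00 mm.

76.00 mm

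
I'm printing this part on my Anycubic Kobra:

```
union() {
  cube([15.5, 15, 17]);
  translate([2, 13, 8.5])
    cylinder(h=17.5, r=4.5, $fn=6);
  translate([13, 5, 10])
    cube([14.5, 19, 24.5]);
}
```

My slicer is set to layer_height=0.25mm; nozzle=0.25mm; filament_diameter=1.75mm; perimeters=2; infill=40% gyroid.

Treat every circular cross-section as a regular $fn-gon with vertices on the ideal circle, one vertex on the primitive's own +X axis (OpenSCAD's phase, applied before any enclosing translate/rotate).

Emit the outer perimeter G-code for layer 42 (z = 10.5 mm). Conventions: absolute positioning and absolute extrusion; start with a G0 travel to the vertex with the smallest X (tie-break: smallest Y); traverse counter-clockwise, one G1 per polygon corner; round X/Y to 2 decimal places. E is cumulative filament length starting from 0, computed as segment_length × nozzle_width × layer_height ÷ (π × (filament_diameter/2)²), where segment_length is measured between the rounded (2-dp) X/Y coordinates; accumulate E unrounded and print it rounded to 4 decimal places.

At z = 10.5 mm: the cube (footprint 15.5×15) is included at this height; the r=4.5 cylinder at (2, 13) gives a regular 6-gon of circumradius 4.5 (constant along its height); the 14.5×19 cube at (13, 5) contributes its full rectangle; Taking the union: the regions partially overlap (shared area 57.79 mm²), so overlapping operands fuse into one piece — 1 connected region. The outline is a single polygon with 13 vertices. Extrusion per mm of travel: 0.25 × 0.25 / (π × 0.875²) = 0.025984. Accumulating E over each segment gives final E = 2.7985.

G0 X-2.50 Y13.00 Z10.50
G1 X-0.25 Y9.10 E0.1170
G1 X0.00 Y9.10 E0.1235
G1 X0.00 Y0.00 E0.3599
G1 X15.50 Y0.00 E0.7627
G1 X15.50 Y5.00 E0.8926
G1 X27.50 Y5.00 E1.2044
G1 X27.50 Y24.00 E1.6982
G1 X13.00 Y24.00 E2.0749
G1 X13.00 Y15.00 E2.3088
G1 X5.35 Y15.00 E2.5076
G1 X4.25 Y16.90 E2.5646
G1 X-0.25 Y16.90 E2.6815
G1 X-2.50 Y13.00 E2.7985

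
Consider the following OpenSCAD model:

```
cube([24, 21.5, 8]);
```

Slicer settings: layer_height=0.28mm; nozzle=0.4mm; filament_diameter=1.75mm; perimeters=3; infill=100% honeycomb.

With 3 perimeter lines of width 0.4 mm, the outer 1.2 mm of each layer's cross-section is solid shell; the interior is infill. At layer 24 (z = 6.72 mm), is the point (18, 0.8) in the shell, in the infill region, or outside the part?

At z = 6.72 mm: the cube is present — its section is the full 24×21.5 rectangle. Overall, the cross-section is a single solid region. The nearest boundary edge runs (0.00, 0.00)→(24.00, 0.00); distance from the point to it = 0.80 mm. The point is inside the cross-section, 0.80 mm from the nearest boundary — within the 1.2 mm shell band (3 × 0.4).

shell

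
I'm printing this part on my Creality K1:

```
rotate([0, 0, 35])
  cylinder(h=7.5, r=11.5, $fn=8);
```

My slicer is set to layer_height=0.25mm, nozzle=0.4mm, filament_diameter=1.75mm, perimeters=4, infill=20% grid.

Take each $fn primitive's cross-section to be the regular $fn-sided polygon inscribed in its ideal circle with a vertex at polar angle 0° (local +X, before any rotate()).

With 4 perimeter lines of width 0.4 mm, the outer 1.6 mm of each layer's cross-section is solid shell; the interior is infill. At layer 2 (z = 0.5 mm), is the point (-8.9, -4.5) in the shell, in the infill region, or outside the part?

shell

At z = 0.5 mm: the r=11.5 cylinder gives a regular 8-gon of circumradius 11.5 (constant along its height); (whole slice rotated 35° about Z — lengths, areas and connectivity unchanged). Overall, the cross-section is a single solid region. Undo the 35° rotation: the query point maps to (-9.872, 1.419) in the un-rotated model frame. The nearest boundary edge runs (-8.13, 8.13)→(-11.50, 0.00); distance from the point to it = 0.96 mm. The point is inside the cross-section, 0.96 mm from the nearest boundary — within the 1.6 mm shell band (4 × 0.4).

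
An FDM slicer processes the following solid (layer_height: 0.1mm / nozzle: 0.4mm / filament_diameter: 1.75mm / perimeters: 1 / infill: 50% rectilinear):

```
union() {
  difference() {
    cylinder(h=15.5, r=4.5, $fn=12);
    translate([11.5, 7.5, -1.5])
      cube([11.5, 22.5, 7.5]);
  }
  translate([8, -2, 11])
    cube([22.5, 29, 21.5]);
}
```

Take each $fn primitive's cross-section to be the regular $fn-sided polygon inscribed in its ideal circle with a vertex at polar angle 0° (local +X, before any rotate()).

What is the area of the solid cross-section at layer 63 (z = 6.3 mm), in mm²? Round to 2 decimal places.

At z = 6.3 mm: the r=4.5 cylinder contributes a regular 12-gon of circumradius 4.5 (area = (12/2)·4.500²·sin(360°/12) = 60.75 mm²); the cube at (11.5, 7.5) is absent (z outside [-1.5, 6]); Subtracting the remaining from the first: none of the subtracted shapes is present at this height, so the r=4.5 cylinder is unchanged — area = 60.75 mm²; the cube at (8, -2) is not intersected at this z (z outside [11, 32.5]); Taking the union: only that combined region is present, so the union is just that shape — area = 60.75 mm². Overall, the cross-section is a single solid region. Net area = 60.75 mm².

60.75 mm²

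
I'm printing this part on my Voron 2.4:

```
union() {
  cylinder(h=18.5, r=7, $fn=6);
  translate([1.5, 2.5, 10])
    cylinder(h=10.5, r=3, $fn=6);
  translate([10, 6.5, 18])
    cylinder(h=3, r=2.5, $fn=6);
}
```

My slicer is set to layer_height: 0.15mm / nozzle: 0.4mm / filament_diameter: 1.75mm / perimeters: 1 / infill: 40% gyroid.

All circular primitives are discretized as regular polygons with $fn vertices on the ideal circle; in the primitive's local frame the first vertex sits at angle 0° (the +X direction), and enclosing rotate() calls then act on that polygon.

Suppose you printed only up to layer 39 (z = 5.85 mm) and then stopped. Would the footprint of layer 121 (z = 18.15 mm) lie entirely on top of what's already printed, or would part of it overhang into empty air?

part overhangs

Compare the two slices. At z = 5.85: the r=7 cylinder gives a regular 6-gon of circumradius 7 (constant along its height) (area = (6/2)·7.000²·sin(360°/6) = 127.31 mm²); the cylinder at (1.5, 2.5) is not intersected at this z (z outside [10, 20.5]); the cylinder at (10, 6.5) is absent (z outside [18, 21]); Merging all regions: only the r=7 cylinder is present, so the union is just that shape — area = 127.31 mm². At z = 18.15: the r=7 cylinder contributes a regular 6-gon of circumradius 7 (area = (6/2)·7.000²·sin(360°/6) = 127.31 mm²); the r=3 cylinder at (1.5, 2.5) gives a regular 6-gon of circumradius 3 (constant along its height) (area = (6/2)·3.000²·sin(360°/6) = 23.38 mm²); the cylinder at (10, 6.5): section is a regular 6-gon, circumradius r=2.5 (area = (6/2)·2.500²·sin(360°/6) = 16.24 mm²); Combining (union): the regions partially overlap — summed areas 166.93 mm² minus the doubly-counted overlap 23.38 mm² gives 143.54 mm² — area = 143.54 mm². Checking containment: at z = 18.15 the cross-section extends beyond the z = 5.85 cross-section by about 16.24 mm².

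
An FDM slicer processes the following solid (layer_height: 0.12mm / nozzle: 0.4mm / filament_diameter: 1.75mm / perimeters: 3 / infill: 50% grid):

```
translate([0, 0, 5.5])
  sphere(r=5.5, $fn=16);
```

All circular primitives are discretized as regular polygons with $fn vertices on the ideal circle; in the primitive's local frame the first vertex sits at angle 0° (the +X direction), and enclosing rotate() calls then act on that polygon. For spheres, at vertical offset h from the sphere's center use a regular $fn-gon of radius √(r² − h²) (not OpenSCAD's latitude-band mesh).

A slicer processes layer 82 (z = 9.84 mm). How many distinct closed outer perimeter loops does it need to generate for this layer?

1

At z = 9.84 mm: the r=5.5 sphere contributes a regular 16-gon of circumradius √(5.5²−4.34²) = 3.379. The result has 1 disconnected region.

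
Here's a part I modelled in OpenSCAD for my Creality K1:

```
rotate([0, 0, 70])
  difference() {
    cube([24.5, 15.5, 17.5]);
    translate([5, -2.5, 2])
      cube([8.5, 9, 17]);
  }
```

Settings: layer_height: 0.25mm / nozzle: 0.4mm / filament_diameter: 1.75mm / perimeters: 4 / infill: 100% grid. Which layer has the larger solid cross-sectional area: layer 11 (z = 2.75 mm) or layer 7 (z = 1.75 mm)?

layer 7 (z = 1.75 mm)

Layer 11 (z = 2.75): the cube (footprint 24.5×15.5) is included at this height (area 379.75 mm²); the cube at (5, -2.5) (footprint 8.5×9) is included at this height (area 76.50 mm²); After the difference (first − rest): starting from the 24.5×15.5 cube (379.75 mm²), the 8.5×9 cube at (5, -2.5) partially overlaps it — only the 55.25 mm² overlap (of its 76.50 mm²) is removed, clipping the outline — area = 324.50 mm²; (whole slice rotated 70° about Z — lengths, areas and connectivity unchanged). So its area = 324.50 mm². Layer 7 (z = 1.75): the cube is present — its section is the full 24.5×15.5 rectangle (area 379.75 mm²); the cube at (5, -2.5) is not intersected at this z (z outside [2, 19]); Subtracting the remaining from the first: none of the subtracted shapes is present at this height, so the 24.5×15.5 cube is unchanged — area = 379.75 mm²; (rotated 70° about Z; rotation is an isometry so areas/perimeters/island counts are preserved). So its area = 379.75 mm². Layer 7 is larger (379.75 vs 324.50 mm²).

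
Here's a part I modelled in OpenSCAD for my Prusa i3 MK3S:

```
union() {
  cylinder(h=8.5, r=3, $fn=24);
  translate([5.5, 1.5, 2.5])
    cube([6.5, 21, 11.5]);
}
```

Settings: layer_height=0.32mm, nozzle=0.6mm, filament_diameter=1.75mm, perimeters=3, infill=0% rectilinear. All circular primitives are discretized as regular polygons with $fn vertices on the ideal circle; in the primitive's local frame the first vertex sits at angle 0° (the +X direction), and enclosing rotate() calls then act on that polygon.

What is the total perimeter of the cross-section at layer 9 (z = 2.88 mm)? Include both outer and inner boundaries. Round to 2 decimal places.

At z = 2.88 mm: the r=3 cylinder contributes a regular 24-gon of circumradius 3 (perimeter = 2·24·3.000·sin(180°/24) = 18.80 mm); the cube at (5.5, 1.5) is present — its section is the full 6.5×21 rectangle (perimeter 55.00 mm); Merging all regions: the 2 present regions are separate (no shared area or edge), so areas and boundary lengths simply add and each stays a separate island — boundary = 73.80 mm. Overall, the cross-section has 2 separate islands. Total boundary length (outer) = 73.80 mm.

73.80 mm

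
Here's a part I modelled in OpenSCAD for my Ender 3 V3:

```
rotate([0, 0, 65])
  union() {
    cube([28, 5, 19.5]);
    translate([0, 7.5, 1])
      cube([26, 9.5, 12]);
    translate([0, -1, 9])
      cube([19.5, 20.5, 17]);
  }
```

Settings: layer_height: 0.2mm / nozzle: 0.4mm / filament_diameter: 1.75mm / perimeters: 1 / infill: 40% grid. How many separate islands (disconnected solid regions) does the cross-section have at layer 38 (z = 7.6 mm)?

At z = 7.6 mm: the cube is present — its section is the full 28×5 rectangle; the 26×9.5 cube at (0, 7.5) contributes its full rectangle; the cube at (0, -1) is absent (z outside [9, 26]); Combining (union): the 2 present regions are separate (no shared area or edge), so areas and boundary lengths simply add and each stays a separate island — 2 connected regions; (whole slice rotated 65° about Z — lengths, areas and connectivity unchanged). Overall, the cross-section has 2 separate islands. Island count = 2.

2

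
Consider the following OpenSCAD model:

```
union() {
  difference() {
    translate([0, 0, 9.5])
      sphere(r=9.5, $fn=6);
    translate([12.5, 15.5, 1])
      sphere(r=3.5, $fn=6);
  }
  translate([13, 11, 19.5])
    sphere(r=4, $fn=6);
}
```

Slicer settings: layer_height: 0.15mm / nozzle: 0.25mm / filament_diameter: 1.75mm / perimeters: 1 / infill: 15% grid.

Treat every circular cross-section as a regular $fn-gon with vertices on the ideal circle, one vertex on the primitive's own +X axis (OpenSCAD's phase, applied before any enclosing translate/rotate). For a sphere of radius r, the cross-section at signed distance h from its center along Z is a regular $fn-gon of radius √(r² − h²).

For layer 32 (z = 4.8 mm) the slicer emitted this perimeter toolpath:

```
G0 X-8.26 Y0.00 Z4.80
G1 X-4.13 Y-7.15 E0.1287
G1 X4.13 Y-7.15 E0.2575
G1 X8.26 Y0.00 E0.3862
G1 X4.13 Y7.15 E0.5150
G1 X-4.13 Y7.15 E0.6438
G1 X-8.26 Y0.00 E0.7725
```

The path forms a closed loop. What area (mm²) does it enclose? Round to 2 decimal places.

Apply the shoelace formula to the sequence of (X, Y) vertices; enclosed area = 177.18 mm².

177.18 mm²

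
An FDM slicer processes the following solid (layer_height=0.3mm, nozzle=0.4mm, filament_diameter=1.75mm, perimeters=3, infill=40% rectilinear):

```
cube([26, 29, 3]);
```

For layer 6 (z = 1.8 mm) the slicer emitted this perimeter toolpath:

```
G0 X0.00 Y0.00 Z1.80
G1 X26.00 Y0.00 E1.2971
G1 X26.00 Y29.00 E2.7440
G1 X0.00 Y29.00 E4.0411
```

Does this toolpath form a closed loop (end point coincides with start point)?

no

Start point (G0): (0.00, 0.00). End point (last G1): the path does not return to the start — open.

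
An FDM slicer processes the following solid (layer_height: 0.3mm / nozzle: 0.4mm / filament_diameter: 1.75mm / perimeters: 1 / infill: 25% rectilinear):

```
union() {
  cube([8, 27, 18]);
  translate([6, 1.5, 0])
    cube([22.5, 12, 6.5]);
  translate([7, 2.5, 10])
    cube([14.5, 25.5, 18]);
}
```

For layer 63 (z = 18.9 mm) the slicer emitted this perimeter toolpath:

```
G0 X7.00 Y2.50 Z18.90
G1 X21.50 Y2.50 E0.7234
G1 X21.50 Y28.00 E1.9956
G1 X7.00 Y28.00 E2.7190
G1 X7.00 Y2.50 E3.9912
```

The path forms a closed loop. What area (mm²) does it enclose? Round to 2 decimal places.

369.75 mm²

Apply the shoelace formula to the sequence of (X, Y) vertices; enclosed area = 369.75 mm².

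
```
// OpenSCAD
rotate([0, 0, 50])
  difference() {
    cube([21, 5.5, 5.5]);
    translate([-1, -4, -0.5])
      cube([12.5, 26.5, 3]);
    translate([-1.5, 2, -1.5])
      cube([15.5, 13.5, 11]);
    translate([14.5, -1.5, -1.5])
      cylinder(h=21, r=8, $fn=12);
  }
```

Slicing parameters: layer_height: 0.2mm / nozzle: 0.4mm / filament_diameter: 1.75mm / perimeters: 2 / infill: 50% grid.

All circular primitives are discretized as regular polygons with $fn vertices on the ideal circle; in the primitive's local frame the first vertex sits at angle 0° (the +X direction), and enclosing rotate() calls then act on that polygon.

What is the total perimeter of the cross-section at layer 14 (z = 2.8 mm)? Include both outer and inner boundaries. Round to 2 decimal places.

27.56 mm

At z = 2.8 mm: the 21×5.5 cube contributes its full rectangle (perimeter 53.00 mm); the cube at (-1, -4) does not reach this height (z outside [-0.5, 2.5]); the 15.5×13.5 cube at (-1.5, 2) contributes its full rectangle (perimeter 58.00 mm); the cylinder at (14.5, -1.5): section is a regular 12-gon, circumradius r=8 (perimeter = 2·12·8.000·sin(180°/12) = 49.69 mm); Taking the first minus the rest: starting from the 21×5.5 cube, the 15.5×13.5 cube at (-1.5, 2) partially overlaps it — only the 49.00 mm² overlap (of its 209.25 mm²) is removed, clipping the outline; the r=8 cylinder at (14.5, -1.5) partially overlaps it — only the 48.85 mm² overlap (of its 192.00 mm²) is removed, clipping the outline — boundary = 27.56 mm; (whole slice rotated 50° about Z — lengths, areas and connectivity unchanged). Overall, the cross-section has 2 separate islands. Total boundary length (outer) = 27.56 mm.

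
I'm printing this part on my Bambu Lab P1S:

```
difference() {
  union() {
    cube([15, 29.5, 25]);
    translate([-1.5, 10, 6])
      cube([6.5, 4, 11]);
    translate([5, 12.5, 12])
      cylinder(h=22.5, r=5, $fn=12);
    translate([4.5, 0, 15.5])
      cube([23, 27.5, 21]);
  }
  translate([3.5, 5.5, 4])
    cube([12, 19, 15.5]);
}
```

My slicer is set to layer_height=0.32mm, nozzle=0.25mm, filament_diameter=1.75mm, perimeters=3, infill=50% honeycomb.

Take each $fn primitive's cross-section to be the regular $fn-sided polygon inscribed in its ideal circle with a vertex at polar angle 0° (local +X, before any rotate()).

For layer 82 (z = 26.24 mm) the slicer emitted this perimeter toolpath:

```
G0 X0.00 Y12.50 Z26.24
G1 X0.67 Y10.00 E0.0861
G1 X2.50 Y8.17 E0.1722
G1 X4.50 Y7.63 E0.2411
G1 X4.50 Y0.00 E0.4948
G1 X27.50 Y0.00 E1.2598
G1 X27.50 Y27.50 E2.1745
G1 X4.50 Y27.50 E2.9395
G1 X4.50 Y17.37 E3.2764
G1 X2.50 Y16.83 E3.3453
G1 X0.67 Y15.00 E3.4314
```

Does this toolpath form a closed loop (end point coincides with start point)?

no

Start point (G0): (0.00, 12.50). End point (last G1): the path does not return to the start — open.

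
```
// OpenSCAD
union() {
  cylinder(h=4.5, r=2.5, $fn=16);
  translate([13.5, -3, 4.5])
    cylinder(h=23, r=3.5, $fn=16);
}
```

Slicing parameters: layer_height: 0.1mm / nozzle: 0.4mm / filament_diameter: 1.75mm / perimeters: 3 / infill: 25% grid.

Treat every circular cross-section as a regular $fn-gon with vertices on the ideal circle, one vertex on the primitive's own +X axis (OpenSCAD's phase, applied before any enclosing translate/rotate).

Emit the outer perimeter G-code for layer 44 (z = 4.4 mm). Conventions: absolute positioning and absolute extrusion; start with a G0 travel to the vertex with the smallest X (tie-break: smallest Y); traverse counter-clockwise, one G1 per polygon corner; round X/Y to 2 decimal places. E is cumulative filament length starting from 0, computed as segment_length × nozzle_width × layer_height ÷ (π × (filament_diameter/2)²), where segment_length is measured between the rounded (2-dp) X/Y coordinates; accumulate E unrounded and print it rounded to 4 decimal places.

G0 X-2.50 Y0.00 Z4.40
G1 X-2.31 Y-0.96 E0.0163
G1 X-1.77 Y-1.77 E0.0325
G1 X-0.96 Y-2.31 E0.0487
G1 X0.00 Y-2.50 E0.0649
G1 X0.96 Y-2.31 E0.0812
G1 X1.77 Y-1.77 E0.0974
G1 X2.31 Y-0.96 E0.1136
G1 X2.50 Y0.00 E0.1299
G1 X2.31 Y0.96 E0.1461
G1 X1.77 Y1.77 E0.1623
G1 X0.96 Y2.31 E0.1785
G1 X0.00 Y2.50 E0.1948
G1 X-0.96 Y2.31 E0.2111
G1 X-1.77 Y1.77 E0.2272
G1 X-2.31 Y0.96 E0.2434
G1 X-2.50 Y0.00 E0.2597

At z = 4.4 mm: the cylinder: section is a regular 16-gon, circumradius r=2.5; the cylinder at (13.5, -3) is absent (z outside [4.5, 27.5]); Taking the union: only the r=2.5 cylinder is present, so the union is just that shape — 1 connected region. The outline is a single polygon with 16 vertices. Extrusion per mm of travel: 0.4 × 0.1 / (π × 0.875²) = 0.016630. Accumulating E over each segment gives final E = 0.2597.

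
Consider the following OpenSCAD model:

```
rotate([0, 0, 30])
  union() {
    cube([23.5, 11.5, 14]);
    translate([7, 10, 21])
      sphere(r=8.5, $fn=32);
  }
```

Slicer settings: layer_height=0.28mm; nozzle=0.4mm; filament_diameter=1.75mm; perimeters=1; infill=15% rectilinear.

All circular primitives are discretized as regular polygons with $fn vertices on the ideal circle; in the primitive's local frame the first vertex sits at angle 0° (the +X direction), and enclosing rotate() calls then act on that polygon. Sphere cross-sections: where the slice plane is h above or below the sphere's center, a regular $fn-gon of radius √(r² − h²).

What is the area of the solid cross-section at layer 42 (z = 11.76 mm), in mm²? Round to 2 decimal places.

270.25 mm²

At z = 11.76 mm: the 23.5×11.5 cube contributes its full rectangle (area 270.25 mm²); the sphere at (7, 10) does not reach this height (|z−center|=9.240 > r=8.5); Taking the union: only the 23.5×11.5 cube is present, so the union is just that shape — area = 270.25 mm²; (whole slice rotated 30° about Z — lengths, areas and connectivity unchanged). Overall, the cross-section is a single solid region. Net area = 270.25 mm².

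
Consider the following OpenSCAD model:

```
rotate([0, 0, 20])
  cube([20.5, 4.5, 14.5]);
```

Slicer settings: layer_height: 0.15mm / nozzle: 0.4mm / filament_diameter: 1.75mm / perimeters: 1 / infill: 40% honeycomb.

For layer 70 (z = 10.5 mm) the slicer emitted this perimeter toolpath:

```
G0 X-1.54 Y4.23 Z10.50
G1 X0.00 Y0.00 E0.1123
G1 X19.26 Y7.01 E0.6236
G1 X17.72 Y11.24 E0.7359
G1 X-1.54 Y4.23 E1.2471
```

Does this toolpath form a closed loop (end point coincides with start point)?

yes

Start point (G0): (-1.54, 4.23). End point (last G1): the path returns to the start — closed.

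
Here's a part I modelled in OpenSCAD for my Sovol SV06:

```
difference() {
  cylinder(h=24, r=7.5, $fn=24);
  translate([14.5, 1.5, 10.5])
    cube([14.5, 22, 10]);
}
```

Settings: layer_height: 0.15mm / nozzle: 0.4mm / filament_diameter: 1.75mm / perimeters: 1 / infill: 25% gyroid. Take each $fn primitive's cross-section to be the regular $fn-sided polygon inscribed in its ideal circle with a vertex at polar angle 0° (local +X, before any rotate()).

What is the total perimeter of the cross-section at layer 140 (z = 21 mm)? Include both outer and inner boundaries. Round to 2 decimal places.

At z = 21 mm: the cylinder: section is a regular 24-gon, circumradius r=7.5 (perimeter = 2·24·7.500·sin(180°/24) = 46.99 mm); the cube at (14.5, 1.5) does not reach this height (z outside [10.5, 20.5]); Subtracting the remaining from the first: none of the subtracted shapes is present at this height, so the r=7.5 cylinder is unchanged — boundary = 46.99 mm. Overall, the cross-section is a single solid region. Total boundary length (outer) = 46.99 mm.

46.99 mm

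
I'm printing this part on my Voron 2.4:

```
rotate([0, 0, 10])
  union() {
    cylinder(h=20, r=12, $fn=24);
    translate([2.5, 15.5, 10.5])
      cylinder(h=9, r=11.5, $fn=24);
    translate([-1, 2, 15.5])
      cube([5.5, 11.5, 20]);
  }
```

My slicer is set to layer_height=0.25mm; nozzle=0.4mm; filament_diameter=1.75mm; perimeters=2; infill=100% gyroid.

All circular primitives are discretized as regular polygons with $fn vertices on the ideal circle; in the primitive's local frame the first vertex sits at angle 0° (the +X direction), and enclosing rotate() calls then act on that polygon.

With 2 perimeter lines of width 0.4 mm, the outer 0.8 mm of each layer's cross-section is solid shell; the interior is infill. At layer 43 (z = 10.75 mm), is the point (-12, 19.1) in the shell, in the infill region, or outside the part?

outside

At z = 10.75 mm: the r=12 cylinder contributes a regular 24-gon of circumradius 12; the r=11.5 cylinder at (2.5, 15.5) gives a regular 24-gon of circumradius 11.5 (constant along its height); the cube at (-1, 2) does not reach this height (z outside [15.5, 35.5]); Taking the union: the regions partially overlap (shared area 91.73 mm²), so overlapping operands fuse into one piece — 1 connected region; (rotated 10° about Z; rotation is an isometry so areas/perimeters/island counts are preserved). Overall, the cross-section is a single solid region. Undo the 10° rotation: the query point maps to (-8.501, 20.894) in the un-rotated model frame. The nearest boundary edge runs (-8.61, 18.48)→(-7.46, 21.25); distance from the point to it = 0.83 mm. The point is not inside any of the regions above, so it lies outside the cross-section (0.83 mm from the nearest boundary).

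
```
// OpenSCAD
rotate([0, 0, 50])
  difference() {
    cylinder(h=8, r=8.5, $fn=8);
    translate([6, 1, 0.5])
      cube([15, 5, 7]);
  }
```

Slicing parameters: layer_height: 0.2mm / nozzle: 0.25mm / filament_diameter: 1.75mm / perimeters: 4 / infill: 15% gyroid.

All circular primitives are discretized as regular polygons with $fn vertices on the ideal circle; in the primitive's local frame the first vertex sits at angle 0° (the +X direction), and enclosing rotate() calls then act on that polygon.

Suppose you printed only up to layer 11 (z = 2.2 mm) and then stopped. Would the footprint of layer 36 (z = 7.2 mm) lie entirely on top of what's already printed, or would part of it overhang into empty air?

Compare the two slices. At z = 2.2: the r=8.5 cylinder contributes a regular 8-gon of circumradius 8.5 (area = (8/2)·8.500²·sin(360°/8) = 204.35 mm²); the cube at (6, 1) is present — its section is the full 15×5 rectangle (area 75.00 mm²); Taking the first minus the rest: starting from the r=8.5 cylinder (204.35 mm²), the 15×5 cube at (6, 1) partially overlaps it — only the 5.25 mm² overlap (of its 75.00 mm²) is removed, clipping the outline — area = 199.10 mm²; (rotated 50° about Z; rotation is an isometry so areas/perimeters/island counts are preserved). At z = 7.2: the r=8.5 cylinder contributes a regular 8-gon of circumradius 8.5 (area = (8/2)·8.500²·sin(360°/8) = 204.35 mm²); the 15×5 cube at (6, 1) contributes its full rectangle (area 75.00 mm²); After the difference (first − rest): starting from the r=8.5 cylinder (204.35 mm²), the 15×5 cube at (6, 1) partially overlaps it — only the 5.25 mm² overlap (of its 75.00 mm²) is removed, clipping the outline — area = 199.10 mm²; (whole slice rotated 50° about Z — lengths, areas and connectivity unchanged). Checking containment: the cross-section at z = 7.2 is a subset of the cross-section at z = 2.2.

entirely on top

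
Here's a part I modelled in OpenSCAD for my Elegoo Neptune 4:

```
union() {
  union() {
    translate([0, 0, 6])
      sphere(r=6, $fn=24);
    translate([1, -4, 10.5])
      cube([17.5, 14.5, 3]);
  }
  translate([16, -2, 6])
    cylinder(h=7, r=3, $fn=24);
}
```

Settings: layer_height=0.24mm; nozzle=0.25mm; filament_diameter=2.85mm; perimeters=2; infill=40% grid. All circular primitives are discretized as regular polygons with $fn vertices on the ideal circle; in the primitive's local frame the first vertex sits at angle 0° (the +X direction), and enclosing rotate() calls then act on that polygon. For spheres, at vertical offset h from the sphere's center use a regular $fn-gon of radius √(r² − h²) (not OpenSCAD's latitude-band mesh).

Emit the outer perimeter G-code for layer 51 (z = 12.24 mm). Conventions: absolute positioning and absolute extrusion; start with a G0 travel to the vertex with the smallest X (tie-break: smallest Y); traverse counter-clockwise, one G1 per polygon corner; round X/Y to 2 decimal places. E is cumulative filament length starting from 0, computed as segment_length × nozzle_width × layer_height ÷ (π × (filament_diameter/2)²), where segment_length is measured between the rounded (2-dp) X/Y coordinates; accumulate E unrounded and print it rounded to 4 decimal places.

At z = 12.24 mm: the sphere is absent (|z−center|=6.240 > r=6); the 17.5×14.5 cube at (1, -4) contributes its full rectangle; Taking the union: only the 17.5×14.5 cube at (1, -4) is present, so the union is just that shape — 1 connected region; the r=3 cylinder at (16, -2) contributes a regular 24-gon of circumradius 3; Merging all regions: the regions partially overlap (shared area 23.87 mm²), so overlapping operands fuse into one piece — 1 connected region. The outline is a single polygon with 20 vertices. Extrusion per mm of travel: 0.25 × 0.24 / (π × 1.425²) = 0.009405. Accumulating E over each segment gives final E = 0.6093.

G0 X1.00 Y-4.00 Z12.24
G1 X13.79 Y-4.00 E0.1203
G1 X13.88 Y-4.12 E0.1217
G1 X14.50 Y-4.60 E0.1291
G1 X15.22 Y-4.90 E0.1364
G1 X16.00 Y-5.00 E0.1438
G1 X16.78 Y-4.90 E0.1512
G1 X17.50 Y-4.60 E0.1585
G1 X18.12 Y-4.12 E0.1659
G1 X18.21 Y-4.00 E0.1673
G1 X18.50 Y-4.00 E0.1701
G1 X18.50 Y-3.63 E0.1735
G1 X18.60 Y-3.50 E0.1751
G1 X18.90 Y-2.78 E0.1824
G1 X19.00 Y-2.00 E0.1898
G1 X18.90 Y-1.22 E0.1972
G1 X18.60 Y-0.50 E0.2045
G1 X18.50 Y-0.37 E0.2061
G1 X18.50 Y10.50 E0.3083
G1 X1.00 Y10.50 E0.4729
G1 X1.00 Y-4.00 E0.6093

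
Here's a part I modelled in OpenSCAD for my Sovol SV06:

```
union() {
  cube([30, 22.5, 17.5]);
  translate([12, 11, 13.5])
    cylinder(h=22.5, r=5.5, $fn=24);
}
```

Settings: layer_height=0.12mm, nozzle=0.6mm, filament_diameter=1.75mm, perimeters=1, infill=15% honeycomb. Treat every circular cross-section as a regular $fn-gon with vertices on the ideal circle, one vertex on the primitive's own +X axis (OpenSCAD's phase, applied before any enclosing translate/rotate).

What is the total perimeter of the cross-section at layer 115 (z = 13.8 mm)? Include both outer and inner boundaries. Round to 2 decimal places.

105.00 mm

At z = 13.8 mm: the cube is present — its section is the full 30×22.5 rectangle (perimeter 105.00 mm); the r=5.5 cylinder at (12, 11) contributes a regular 24-gon of circumradius 5.5 (perimeter = 2·24·5.500·sin(180°/24) = 34.46 mm); Combining (union): the r=5.5 cylinder at (12, 11) lies entirely inside the 30×22.5 cube, so the union is just the 30×22.5 cube — boundary = 105.00 mm. Overall, the cross-section is a single solid region. Total boundary length (outer) = 105.00 mm.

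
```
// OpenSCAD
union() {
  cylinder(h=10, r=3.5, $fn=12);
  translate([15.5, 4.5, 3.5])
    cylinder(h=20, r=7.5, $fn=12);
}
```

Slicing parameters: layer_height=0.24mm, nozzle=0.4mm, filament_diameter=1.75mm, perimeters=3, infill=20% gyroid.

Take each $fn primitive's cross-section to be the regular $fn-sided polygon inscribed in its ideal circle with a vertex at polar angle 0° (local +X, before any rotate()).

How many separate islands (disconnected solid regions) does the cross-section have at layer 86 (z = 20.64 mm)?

1

At z = 20.64 mm: the cylinder is absent (z outside [0, 10]); the cylinder at (15.5, 4.5): section is a regular 12-gon, circumradius r=7.5; Taking the union: only the r=7.5 cylinder at (15.5, 4.5) is present, so the union is just that shape — 1 connected region. Overall, the cross-section is a single solid region. Island count = 1.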